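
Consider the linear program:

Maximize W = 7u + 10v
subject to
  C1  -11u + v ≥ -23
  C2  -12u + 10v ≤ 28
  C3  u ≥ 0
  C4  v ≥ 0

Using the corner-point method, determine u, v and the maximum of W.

u = 129/49, v = 292/49, maximum W = 3823/49

Extreme points and W = 7u + 10v:
  (129/49, 292/49) → W = 3823/49
  (23/11, 0) → W = 161/11
  (0, 14/5) → W = 28
  (0, 0) → W = 0

The optimum lies where -11u + v = -23 and -12u + 10v = 28.
Solving simultaneously gives u = 129/49, v = 292/49.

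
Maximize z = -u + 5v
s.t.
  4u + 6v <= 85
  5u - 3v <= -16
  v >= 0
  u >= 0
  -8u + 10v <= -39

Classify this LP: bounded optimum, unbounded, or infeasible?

infeasible

The boundaries 4u + 6v = 85 and 5u - 3v = -16 meet at (53/14, 163/14), but that point violates -8u + 10v ≤ -39. Every candidate vertex is excluded by some other constraint, so the feasible region is empty.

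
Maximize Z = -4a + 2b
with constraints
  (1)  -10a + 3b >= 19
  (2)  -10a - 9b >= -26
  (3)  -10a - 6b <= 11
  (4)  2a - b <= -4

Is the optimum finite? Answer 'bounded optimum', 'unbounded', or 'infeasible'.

bounded optimum

Extreme points and Z = -4a + 2b:
  (-31/40, 15/4) → Z = 53/5
  (-49/30, 8/9) → Z = 374/45
  (-17/2, 37/3) → Z = 176/3
The feasible region has finitely many vertices and no improving ray; the maximum is 176/3 at (-17/2, 37/3).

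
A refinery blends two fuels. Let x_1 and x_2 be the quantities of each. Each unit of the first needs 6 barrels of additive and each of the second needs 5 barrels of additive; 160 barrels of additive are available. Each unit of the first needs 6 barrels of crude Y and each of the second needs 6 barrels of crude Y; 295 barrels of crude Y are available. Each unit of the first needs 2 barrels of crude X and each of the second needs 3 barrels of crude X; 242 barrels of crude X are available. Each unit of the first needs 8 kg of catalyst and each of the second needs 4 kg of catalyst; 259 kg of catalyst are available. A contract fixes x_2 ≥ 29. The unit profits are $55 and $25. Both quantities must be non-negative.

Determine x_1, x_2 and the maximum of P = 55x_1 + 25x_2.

x_1 = 5/2, x_2 = 29, maximum P = 1725/2

Feasible corners and P = 55x_1 + 25x_2:
  (0, 32) → P = 800
  (0, 29) → P = 725
  (5/2, 29) → P = 1725/2

The optimum lies where 6x_1 + 5x_2 = 160 and x_2 = 29.
Solving simultaneously gives x_1 = 5/2, x_2 = 29.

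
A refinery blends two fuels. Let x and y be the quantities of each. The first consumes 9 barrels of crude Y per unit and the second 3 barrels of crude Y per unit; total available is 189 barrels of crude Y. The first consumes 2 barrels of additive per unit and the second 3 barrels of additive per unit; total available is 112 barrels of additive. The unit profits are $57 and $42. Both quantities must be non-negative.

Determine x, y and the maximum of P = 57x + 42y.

x = 11, y = 30, maximum P = 1887

Vertices and P = 57x + 42y:
  (0, 0) → P = 0
  (0, 112/3) → P = 1568
  (21, 0) → P = 1197
  (11, 30) → P = 1887

The optimum lies where 9x + 3y = 189 and 2x + 3y = 112.
Solving simultaneously gives x = 11, y = 30.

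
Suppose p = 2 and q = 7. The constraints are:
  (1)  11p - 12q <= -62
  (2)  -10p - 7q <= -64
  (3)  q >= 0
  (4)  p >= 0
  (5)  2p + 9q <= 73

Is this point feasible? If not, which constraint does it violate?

(1): -62 ≤ -62 ✓
(2): -69 ≤ -64 ✓
(3): 7 ≥ 0 ✓
(4): 2 ≥ 0 ✓
(5): 67 ≤ 73 ✓

feasible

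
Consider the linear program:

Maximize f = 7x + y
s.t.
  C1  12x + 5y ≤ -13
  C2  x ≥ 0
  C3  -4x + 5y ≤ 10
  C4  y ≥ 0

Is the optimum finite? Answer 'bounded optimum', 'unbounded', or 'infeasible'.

The boundaries 12x + 5y = -13 and x = 0 meet at (0, -13/5), but that point violates y ≥ 0. Every candidate vertex is excluded by some other constraint, so the feasible region is empty.

infeasible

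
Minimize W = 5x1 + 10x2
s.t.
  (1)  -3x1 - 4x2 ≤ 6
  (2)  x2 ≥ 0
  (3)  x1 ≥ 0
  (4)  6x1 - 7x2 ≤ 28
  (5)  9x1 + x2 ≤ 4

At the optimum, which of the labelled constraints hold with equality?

(2) and (3)

Corner points and W = 5x1 + 10x2:
  (0, 0) → W = 0
  (4/9, 0) → W = 20/9
  (0, 4) → W = 40

The minimum is at (0, 0). Substituting into each constraint, equality holds for (2) and (3); the remaining constraints have slack.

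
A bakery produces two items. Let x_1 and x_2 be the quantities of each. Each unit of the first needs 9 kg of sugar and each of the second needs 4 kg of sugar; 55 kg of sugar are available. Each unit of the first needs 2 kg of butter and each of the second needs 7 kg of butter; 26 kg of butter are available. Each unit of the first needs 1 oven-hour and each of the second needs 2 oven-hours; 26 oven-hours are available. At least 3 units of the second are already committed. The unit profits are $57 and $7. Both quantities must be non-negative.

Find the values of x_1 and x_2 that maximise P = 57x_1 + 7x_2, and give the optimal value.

x_1 = 5/2, x_2 = 3, maximum P = 327/2

Vertices and P = 57x_1 + 7x_2:
  (0, 26/7) → P = 26
  (0, 3) → P = 21
  (5/2, 3) → P = 327/2

At the optimal vertex, 2x_1 + 7x_2 = 26 and x_2 = 3.
Solving simultaneously gives x_1 = 5/2, x_2 = 3.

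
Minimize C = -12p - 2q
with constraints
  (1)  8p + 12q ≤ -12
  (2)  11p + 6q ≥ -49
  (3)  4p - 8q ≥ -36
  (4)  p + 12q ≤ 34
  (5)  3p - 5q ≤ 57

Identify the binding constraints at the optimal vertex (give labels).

Extreme points and C = -12p - 2q:
  (-33/7, 15/7) → C = 366/7
  (156/19, -123/19) → C = -1626/19
  (-38/7, 25/14) → C = 431/7
  (97/73, -774/73) → C = 384/73

The minimum is at (156/19, -123/19). Substituting into each constraint, equality holds for (1) and (5); the remaining constraints have slack.

(1) and (5)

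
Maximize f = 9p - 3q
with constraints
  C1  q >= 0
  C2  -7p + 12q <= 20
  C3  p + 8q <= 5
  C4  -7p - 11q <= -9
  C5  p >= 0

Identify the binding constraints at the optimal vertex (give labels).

C1 and C3

Corner points and f = 9p - 3q:
  (5, 0) → f = 45
  (9/7, 0) → f = 81/7
  (17/45, 26/45) → f = 5/3

The maximum is at (5, 0). Substituting into each constraint, equality holds for C1 and C3; the remaining constraints have slack.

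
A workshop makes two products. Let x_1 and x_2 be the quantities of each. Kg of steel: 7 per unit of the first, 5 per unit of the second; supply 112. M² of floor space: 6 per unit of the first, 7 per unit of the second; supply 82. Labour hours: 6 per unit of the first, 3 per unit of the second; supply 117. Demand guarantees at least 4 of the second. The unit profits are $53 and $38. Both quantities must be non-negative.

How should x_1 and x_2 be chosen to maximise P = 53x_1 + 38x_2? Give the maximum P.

x_1 = 9, x_2 = 4, maximum P = 629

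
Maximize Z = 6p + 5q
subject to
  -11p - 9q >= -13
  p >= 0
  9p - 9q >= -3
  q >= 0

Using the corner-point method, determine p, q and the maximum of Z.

p = 1/2, q = 5/6, maximum Z = 43/6

Feasible corners and Z = 6p + 5q:
  (1/2, 5/6) → Z = 43/6
  (13/11, 0) → Z = 78/11
  (0, 1/3) → Z = 5/3
  (0, 0) → Z = 0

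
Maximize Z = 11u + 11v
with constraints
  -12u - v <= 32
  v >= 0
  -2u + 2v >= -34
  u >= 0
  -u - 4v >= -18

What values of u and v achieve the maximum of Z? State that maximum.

u = 86/5, v = 1/5, maximum Z = 957/5

The binding constraints are -2u + 2v = -34 and -u - 4v = -18.
Solving simultaneously gives u = 86/5, v = 1/5.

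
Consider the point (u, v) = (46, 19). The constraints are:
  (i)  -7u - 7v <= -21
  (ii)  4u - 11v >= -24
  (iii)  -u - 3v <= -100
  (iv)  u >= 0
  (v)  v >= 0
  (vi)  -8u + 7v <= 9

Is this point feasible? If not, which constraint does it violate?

Constraint (ii): 4u - 11v = -25, which is not ≥ -24. All other constraints are satisfied.

not feasible — violates (ii)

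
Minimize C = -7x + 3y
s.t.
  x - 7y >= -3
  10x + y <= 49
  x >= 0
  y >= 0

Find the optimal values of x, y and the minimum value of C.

x = 49/10, y = 0, minimum C = -343/10

Corner points and C = -7x + 3y:
  (340/71, 79/71) → C = -2143/71
  (0, 3/7) → C = 9/7
  (49/10, 0) → C = -343/10
  (0, 0) → C = 0

At the optimal vertex, 10x + y = 49 and y = 0.
Solving simultaneously gives x = 49/10, y = 0.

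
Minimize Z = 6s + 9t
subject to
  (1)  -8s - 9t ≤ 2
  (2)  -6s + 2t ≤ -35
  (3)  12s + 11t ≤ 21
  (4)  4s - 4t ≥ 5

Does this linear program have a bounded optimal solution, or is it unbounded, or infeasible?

Vertices and Z = 6s + 9t:
  (311/70, -146/35) → Z = -381/35
  (211/20, -48/5) → Z = -231/10
  (427/90, -49/15) → Z = -14/15
The feasible region has finitely many vertices and no improving ray; the minimum is -231/10 at (211/20, -48/5).

bounded optimum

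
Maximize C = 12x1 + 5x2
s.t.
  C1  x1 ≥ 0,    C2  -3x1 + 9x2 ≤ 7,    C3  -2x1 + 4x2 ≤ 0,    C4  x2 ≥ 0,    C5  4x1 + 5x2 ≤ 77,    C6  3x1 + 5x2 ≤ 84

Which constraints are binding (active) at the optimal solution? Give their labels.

Extreme points and C = 12x1 + 5x2:
  (0, 0) → C = 0
  (14/3, 7/3) → C = 203/3
  (658/51, 259/51) → C = 9191/51
  (77/4, 0) → C = 231

The maximum is at (77/4, 0). Substituting into each constraint, equality holds for C4 and C5; the remaining constraints have slack.

C4 and C5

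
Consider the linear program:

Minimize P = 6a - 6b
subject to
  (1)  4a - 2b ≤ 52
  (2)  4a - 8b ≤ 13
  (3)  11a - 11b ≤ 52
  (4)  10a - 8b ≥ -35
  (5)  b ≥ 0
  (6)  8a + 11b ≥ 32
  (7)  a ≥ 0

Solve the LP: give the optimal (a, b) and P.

a = 81/2, b = 55, minimum P = -87

Corner points and P = 6a - 6b:
  (234/11, 182/11) → P = 312/11
  (81/2, 55) → P = -87
  (273/44, 65/44) → P = 312/11
  (133/36, 2/9) → P = 125/6
  (0, 35/8) → P = -105/4
  (0, 32/11) → P = -192/11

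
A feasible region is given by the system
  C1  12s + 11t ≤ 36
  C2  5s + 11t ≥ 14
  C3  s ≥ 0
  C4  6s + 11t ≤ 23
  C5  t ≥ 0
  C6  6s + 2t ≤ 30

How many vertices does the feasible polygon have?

5

The feasible vertices (each the meet of two boundaries and inside every other half-plane) are:
  (13/6, 10/11)
  (3, 0)
  (0, 14/11)
  (14/5, 0)
  (0, 23/11)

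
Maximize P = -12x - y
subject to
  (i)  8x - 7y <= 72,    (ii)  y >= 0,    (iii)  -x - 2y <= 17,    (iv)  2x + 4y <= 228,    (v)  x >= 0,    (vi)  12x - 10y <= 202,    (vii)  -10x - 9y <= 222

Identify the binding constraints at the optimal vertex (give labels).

(ii) and (v)

Extreme points and P = -12x - y:
  (9, 0) → P = -108
  (942/23, 840/23) → P = -528
  (0, 0) → P = 0
  (0, 57) → P = -57

The maximum is at (0, 0). Substituting into each constraint, equality holds for (ii) and (v); the remaining constraints have slack.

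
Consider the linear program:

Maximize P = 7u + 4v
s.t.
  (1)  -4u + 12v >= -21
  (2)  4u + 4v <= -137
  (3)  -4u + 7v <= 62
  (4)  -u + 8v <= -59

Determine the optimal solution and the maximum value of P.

Extreme points and P = 7u + 4v:
  (-891/20, -83/5) → P = -1513/4
  (-27, -43/4) → P = -232
  (-909/25, -298/25) → P = -1511/5

u = -27, v = -43/4, maximum P = -232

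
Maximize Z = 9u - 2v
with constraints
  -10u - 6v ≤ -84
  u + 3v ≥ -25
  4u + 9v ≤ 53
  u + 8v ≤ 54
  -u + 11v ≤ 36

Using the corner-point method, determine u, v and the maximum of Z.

u = 128, v = -51, maximum Z = 1254

Corner points and Z = 9u - 2v:
  (67/4, -167/12) → Z = 2143/12
  (73/11, 97/33) → Z = 1777/33
  (128, -51) → Z = 1254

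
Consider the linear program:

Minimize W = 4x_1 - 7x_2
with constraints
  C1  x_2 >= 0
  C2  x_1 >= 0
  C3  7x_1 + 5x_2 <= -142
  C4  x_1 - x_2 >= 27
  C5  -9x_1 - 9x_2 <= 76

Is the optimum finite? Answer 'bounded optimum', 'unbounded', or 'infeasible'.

infeasible

The boundaries x_2 = 0 and x_1 - x_2 = 27 meet at (27, 0), but that point violates 7x_1 + 5x_2 ≤ -142. Every candidate vertex is excluded by some other constraint, so the feasible region is empty.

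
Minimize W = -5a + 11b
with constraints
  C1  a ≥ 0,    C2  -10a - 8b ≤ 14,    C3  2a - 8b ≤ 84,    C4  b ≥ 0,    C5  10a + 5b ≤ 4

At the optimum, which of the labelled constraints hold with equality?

C4 and C5

Vertices and W = -5a + 11b:
  (0, 0) → W = 0
  (0, 4/5) → W = 44/5
  (2/5, 0) → W = -2

The minimum is at (2/5, 0). Substituting into each constraint, equality holds for C4 and C5; the remaining constraints have slack.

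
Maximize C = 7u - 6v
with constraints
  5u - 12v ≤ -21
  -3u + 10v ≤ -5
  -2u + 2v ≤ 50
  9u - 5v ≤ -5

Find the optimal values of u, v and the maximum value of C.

Extreme points and C = 7u - 6v:
  (-135/7, -44/7) → C = -681/7
  (-279/7, -104/7) → C = -1329/7
  (-255/7, -80/7) → C = -1305/7

At the optimal vertex, 5u - 12v = -21 and -3u + 10v = -5.
Solving simultaneously gives u = -135/7, v = -44/7.

u = -135/7, v = -44/7, maximum C = -681/7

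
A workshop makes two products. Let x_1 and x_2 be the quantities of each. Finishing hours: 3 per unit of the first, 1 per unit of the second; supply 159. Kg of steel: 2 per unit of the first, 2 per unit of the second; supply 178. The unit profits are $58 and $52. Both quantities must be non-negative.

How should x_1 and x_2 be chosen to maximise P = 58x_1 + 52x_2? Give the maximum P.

Extreme points and P = 58x_1 + 52x_2:
  (0, 0) → P = 0
  (0, 89) → P = 4628
  (53, 0) → P = 3074
  (35, 54) → P = 4838

At the optimal vertex, 3x_1 + x_2 = 159 and 2x_1 + 2x_2 = 178.
Solving simultaneously gives x_1 = 35, x_2 = 54.

x_1 = 35, x_2 = 54, maximum P = 4838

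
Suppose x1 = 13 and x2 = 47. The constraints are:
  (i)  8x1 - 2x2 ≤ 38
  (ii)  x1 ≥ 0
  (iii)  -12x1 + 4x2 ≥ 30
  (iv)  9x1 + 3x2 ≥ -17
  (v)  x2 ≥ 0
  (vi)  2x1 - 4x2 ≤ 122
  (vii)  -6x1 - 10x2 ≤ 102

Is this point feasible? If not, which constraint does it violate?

feasible

(i): 10 ≤ 38 ✓
(ii): 13 ≥ 0 ✓
(iii): 32 ≥ 30 ✓
(iv): 258 ≥ -17 ✓
(v): 47 ≥ 0 ✓
(vi): -162 ≤ 122 ✓
(vii): -548 ≤ 102 ✓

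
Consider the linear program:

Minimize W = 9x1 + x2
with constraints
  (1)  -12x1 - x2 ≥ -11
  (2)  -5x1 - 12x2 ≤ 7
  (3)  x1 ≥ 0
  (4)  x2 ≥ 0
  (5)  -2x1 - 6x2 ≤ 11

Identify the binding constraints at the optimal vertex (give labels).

Corner points and W = 9x1 + x2:
  (0, 11) → W = 11
  (11/12, 0) → W = 33/4
  (0, 0) → W = 0

The minimum is at (0, 0). Substituting into each constraint, equality holds for (3) and (4); the remaining constraints have slack.

(3) and (4)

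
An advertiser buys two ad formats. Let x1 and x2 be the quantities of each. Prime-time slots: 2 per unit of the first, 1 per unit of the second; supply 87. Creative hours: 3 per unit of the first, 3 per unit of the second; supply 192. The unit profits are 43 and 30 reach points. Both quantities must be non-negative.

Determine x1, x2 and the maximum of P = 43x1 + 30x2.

x1 = 23, x2 = 41, maximum P = 2219

Vertices and P = 43x1 + 30x2:
  (0, 0) → P = 0
  (0, 64) → P = 1920
  (87/2, 0) → P = 3741/2
  (23, 41) → P = 2219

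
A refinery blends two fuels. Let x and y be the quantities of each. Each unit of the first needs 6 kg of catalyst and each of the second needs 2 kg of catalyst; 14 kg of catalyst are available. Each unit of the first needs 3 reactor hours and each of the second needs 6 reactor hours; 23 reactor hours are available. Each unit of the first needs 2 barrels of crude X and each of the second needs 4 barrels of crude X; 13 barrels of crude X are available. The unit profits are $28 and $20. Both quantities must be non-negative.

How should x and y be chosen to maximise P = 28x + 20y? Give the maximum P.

Vertices and P = 28x + 20y:
  (0, 0) → P = 0
  (0, 13/4) → P = 65
  (7/3, 0) → P = 196/3
  (3/2, 5/2) → P = 92

x = 3/2, y = 5/2, maximum P = 92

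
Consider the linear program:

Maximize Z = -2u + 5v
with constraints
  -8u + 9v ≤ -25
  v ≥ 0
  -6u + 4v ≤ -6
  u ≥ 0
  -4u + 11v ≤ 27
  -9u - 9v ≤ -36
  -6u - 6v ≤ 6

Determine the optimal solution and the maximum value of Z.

u = 259/26, v = 79/13, maximum Z = 136/13

The feasible region is unbounded (it extends along (1, 0), (11, 4)), but Z strictly decreases along every unbounded feasible direction, so there is no improving ray and the maximum is attained at a vertex.

The optimum lies where -8u + 9v = -25 and -4u + 11v = 27.
Solving simultaneously gives u = 259/26, v = 79/13.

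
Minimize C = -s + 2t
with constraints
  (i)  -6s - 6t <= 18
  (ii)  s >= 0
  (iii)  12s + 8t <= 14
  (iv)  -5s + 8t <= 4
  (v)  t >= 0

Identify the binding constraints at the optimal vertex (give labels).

Feasible corners and C = -s + 2t:
  (0, 1/2) → C = 1
  (0, 0) → C = 0
  (10/17, 59/68) → C = 39/34
  (7/6, 0) → C = -7/6

The minimum is at (7/6, 0). Substituting into each constraint, equality holds for (iii) and (v); the remaining constraints have slack.

(iii) and (v)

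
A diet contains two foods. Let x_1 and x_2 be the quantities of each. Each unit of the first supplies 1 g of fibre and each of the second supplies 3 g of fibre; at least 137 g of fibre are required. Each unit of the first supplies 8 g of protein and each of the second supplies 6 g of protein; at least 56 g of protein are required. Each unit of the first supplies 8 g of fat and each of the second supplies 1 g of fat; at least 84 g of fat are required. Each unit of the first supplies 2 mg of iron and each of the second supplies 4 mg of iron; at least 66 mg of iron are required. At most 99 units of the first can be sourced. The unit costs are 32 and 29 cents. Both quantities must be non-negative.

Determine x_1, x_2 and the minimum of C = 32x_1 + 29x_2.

x_1 = 5, x_2 = 44, minimum C = 1436

Feasible corners and C = 32x_1 + 29x_2:
  (0, 84) → C = 2436
  (5, 44) → C = 1436
  (99, 38/3) → C = 10606/3
The feasible region is unbounded (it extends along (0, 1)), but C strictly increases along every unbounded feasible direction, so there is no improving ray and the minimum is attained at a vertex.

At the optimal vertex, x_1 + 3x_2 = 137 and 8x_1 + x_2 = 84.
Solving simultaneously gives x_1 = 5, x_2 = 44.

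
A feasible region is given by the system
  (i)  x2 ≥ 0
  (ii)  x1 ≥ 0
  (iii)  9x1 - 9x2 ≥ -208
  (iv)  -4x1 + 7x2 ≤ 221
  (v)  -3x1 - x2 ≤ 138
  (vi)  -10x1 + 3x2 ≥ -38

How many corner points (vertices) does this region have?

Pairwise boundary intersections that survive every other constraint:
  (0, 0)
  (19/5, 0)
  (0, 208/9)
  (46/3, 346/9)

4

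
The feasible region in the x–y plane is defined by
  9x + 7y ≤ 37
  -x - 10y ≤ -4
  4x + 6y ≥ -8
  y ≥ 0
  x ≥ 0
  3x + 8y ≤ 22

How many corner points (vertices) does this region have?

5

Intersecting each pair of boundary lines and keeping only the points that satisfy every inequality leaves:
  (37/9, 0)
  (142/51, 29/17)
  (4, 0)
  (0, 2/5)
  (0, 11/4)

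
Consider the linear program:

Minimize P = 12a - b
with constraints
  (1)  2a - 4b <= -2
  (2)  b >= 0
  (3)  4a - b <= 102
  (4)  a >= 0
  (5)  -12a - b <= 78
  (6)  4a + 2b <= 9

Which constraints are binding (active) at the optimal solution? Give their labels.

Vertices and P = 12a - b:
  (0, 1/2) → P = -1/2
  (8/5, 13/10) → P = 179/10
  (0, 9/2) → P = -9/2

The minimum is at (0, 9/2). Substituting into each constraint, equality holds for (4) and (6); the remaining constraints have slack.

(4) and (6)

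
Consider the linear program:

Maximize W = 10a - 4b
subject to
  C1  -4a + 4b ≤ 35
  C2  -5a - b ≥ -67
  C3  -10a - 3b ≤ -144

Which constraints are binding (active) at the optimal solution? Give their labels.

C2 and C3

Feasible corners and W = 10a - 4b:
  (233/24, 443/24) → W = 93/4
  (471/52, 463/26) → W = 503/26
  (57/5, 10) → W = 74

The maximum is at (57/5, 10). Substituting into each constraint, equality holds for C2 and C3; the remaining constraints have slack.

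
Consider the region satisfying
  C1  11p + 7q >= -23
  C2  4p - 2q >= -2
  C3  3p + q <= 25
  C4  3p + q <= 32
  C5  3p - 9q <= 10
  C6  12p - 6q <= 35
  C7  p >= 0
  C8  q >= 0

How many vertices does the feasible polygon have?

Pairwise boundary intersections that survive every other constraint:
  (24/5, 53/5)
  (0, 1)
  (37/6, 13/2)
  (35/12, 0)
  (0, 0)

5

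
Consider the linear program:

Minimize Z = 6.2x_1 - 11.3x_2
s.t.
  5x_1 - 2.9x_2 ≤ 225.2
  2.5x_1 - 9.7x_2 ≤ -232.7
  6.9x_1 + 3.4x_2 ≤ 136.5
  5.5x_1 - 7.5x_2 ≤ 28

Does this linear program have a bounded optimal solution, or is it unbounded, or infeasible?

From the feasible point (53287/7543, 194688/7543), moving in the direction (-9.7, -2.5) keeps every constraint satisfied while Z decreases without bound.

unbounded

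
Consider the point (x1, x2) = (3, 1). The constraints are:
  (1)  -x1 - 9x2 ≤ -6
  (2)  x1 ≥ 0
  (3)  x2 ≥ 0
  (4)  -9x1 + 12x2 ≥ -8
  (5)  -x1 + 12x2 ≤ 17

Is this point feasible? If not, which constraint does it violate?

Constraint (4): -9x1 + 12x2 = -15, which is not ≥ -8. All other constraints are satisfied.

not feasible — violates (4)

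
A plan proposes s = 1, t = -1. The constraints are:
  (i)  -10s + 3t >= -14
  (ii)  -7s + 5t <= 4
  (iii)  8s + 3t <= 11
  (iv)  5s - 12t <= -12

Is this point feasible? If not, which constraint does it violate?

not feasible — violates (iv)

Constraint (iv): 5s - 12t = 17, which is not ≤ -12. All other constraints are satisfied.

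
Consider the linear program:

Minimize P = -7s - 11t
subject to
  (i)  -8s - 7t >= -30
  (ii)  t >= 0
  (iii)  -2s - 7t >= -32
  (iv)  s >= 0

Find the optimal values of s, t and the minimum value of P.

s = 0, t = 30/7, minimum P = -330/7

Feasible corners and P = -7s - 11t:
  (15/4, 0) → P = -105/4
  (0, 30/7) → P = -330/7
  (0, 0) → P = 0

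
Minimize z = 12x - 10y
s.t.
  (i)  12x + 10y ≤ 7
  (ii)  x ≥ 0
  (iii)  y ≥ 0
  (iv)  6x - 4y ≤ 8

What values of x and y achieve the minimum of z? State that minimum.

x = 0, y = 7/10, minimum z = -7

Feasible corners and z = 12x - 10y:
  (0, 7/10) → z = -7
  (7/12, 0) → z = 7
  (0, 0) → z = 0

At the optimal vertex, 12x + 10y = 7 and x = 0.
Solving simultaneously gives x = 0, y = 7/10.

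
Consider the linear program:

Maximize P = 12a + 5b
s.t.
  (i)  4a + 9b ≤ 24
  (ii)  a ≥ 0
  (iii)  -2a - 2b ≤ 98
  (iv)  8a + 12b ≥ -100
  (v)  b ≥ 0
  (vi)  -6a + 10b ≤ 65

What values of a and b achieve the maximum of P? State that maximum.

a = 6, b = 0, maximum P = 72

Extreme points and P = 12a + 5b:
  (0, 8/3) → P = 40/3
  (6, 0) → P = 72
  (0, 0) → P = 0

At the optimal vertex, 4a + 9b = 24 and b = 0.
Solving simultaneously gives a = 6, b = 0.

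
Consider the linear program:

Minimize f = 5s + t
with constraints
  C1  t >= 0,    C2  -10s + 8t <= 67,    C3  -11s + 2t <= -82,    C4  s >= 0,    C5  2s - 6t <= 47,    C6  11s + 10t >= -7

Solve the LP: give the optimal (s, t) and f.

s = 82/11, t = 0, minimum f = 410/11

Vertices and f = 5s + t:
  (82/11, 0) → f = 410/11
  (47/2, 0) → f = 235/2
  (395/34, 1557/68) → f = 5507/68
The feasible region is unbounded (it extends along (3, 1), (4, 5)), but f strictly increases along every unbounded feasible direction, so there is no improving ray and the minimum is attained at a vertex.

At the optimal vertex, t = 0 and -11s + 2t = -82.
Solving simultaneously gives s = 82/11, t = 0.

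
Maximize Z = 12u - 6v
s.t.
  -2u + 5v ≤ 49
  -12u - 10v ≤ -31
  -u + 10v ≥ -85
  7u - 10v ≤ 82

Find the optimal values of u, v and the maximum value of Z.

Vertices and Z = 12u - 6v:
  (-67/16, 65/8) → Z = -99
  (60, 169/5) → Z = 2586/5
  (113/19, -767/190) → Z = 9081/95

The optimum lies where -2u + 5v = 49 and 7u - 10v = 82.
Solving simultaneously gives u = 60, v = 169/5.

u = 60, v = 169/5, maximum Z = 2586/5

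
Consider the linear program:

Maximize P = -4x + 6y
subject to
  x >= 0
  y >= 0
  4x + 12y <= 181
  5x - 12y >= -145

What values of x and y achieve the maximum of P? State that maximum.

Vertices and P = -4x + 6y:
  (0, 0) → P = 0
  (0, 145/12) → P = 145/2
  (181/4, 0) → P = -181
  (4, 55/4) → P = 133/2

The optimum lies where x = 0 and 5x - 12y = -145.
Solving simultaneously gives x = 0, y = 145/12.

x = 0, y = 145/12, maximum P = 145/2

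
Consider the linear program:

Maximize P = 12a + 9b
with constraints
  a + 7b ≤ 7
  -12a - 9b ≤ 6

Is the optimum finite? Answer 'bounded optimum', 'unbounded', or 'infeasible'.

From the feasible point (-7/5, 6/5), moving in the direction (7, -1) keeps every constraint satisfied while P increases without bound.

unbounded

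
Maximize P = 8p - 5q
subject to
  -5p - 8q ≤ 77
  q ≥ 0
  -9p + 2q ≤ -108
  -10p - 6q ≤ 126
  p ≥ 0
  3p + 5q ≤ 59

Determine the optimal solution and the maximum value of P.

Extreme points and P = 8p - 5q:
  (12, 0) → P = 96
  (59/3, 0) → P = 472/3
  (658/51, 69/17) → P = 4229/51

The binding constraints are q = 0 and 3p + 5q = 59.
Solving simultaneously gives p = 59/3, q = 0.

p = 59/3, q = 0, maximum P = 472/3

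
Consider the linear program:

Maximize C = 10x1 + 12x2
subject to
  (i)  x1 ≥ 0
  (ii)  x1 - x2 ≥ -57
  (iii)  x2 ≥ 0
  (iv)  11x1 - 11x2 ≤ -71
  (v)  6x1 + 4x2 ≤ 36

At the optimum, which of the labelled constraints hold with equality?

(i) and (v)

Corner points and C = 10x1 + 12x2:
  (0, 71/11) → C = 852/11
  (0, 9) → C = 108
  (56/55, 411/55) → C = 5492/55

The maximum is at (0, 9). Substituting into each constraint, equality holds for (i) and (v); the remaining constraints have slack.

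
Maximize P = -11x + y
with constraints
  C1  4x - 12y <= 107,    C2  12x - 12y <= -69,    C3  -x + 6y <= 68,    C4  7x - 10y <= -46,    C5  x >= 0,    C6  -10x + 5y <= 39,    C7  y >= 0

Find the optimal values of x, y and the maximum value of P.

x = 0, y = 39/5, maximum P = 39/5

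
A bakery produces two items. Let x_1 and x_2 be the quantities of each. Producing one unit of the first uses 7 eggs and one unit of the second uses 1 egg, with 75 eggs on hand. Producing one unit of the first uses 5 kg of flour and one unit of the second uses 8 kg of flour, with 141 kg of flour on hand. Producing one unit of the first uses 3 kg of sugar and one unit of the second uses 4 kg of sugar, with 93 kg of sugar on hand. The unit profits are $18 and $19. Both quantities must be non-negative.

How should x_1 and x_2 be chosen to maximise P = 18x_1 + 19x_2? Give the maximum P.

Feasible corners and P = 18x_1 + 19x_2:
  (0, 0) → P = 0
  (0, 141/8) → P = 2679/8
  (75/7, 0) → P = 1350/7
  (9, 12) → P = 390

The binding constraints are 7x_1 + x_2 = 75 and 5x_1 + 8x_2 = 141.
Solving simultaneously gives x_1 = 9, x_2 = 12.

x_1 = 9, x_2 = 12, maximum P = 390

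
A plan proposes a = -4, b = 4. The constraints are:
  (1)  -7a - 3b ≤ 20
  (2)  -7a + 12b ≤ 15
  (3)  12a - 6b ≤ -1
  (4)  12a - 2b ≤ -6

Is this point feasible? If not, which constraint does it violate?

not feasible — violates (2)

Constraint (2): -7a + 12b = 76, which is not ≤ 15. All other constraints are satisfied.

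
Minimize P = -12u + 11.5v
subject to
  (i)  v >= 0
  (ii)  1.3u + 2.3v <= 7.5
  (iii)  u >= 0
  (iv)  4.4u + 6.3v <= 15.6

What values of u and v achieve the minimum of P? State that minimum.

Feasible corners and P = -12u + 11.5v:
  (0, 0) → P = 0
  (39/11, 0) → P = -468/11
  (0, 52/21) → P = 598/21

The optimum lies where v = 0 and 4.4u + 6.3v = 15.6.
Solving simultaneously gives u = 39/11, v = 0.

u = 39/11, v = 0, minimum P = -468/11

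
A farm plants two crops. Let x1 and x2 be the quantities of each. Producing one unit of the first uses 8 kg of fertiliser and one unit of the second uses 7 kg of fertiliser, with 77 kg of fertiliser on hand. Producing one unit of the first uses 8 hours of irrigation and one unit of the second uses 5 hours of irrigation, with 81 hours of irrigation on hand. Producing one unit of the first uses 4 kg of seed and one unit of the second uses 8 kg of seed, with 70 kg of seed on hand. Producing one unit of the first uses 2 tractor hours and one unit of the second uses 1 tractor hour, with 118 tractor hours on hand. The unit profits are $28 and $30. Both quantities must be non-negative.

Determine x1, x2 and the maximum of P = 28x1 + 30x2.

x1 = 7/2, x2 = 7, maximum P = 308

Corner points and P = 28x1 + 30x2:
  (0, 0) → P = 0
  (0, 35/4) → P = 525/2
  (77/8, 0) → P = 539/2
  (7/2, 7) → P = 308

The optimum lies where 8x1 + 7x2 = 77 and 4x1 + 8x2 = 70.
Solving simultaneously gives x1 = 7/2, x2 = 7.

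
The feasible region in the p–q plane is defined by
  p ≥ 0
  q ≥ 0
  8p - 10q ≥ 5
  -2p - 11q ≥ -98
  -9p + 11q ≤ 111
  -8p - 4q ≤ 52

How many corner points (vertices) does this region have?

Pairwise boundary intersections that survive every other constraint:
  (5/8, 0)
  (49, 0)
  (115/12, 43/6)

3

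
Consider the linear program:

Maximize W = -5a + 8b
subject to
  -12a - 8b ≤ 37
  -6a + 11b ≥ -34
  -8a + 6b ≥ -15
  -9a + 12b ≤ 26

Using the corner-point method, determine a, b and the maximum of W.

a = 8, b = 49/6, maximum W = 76/3

At the optimal vertex, -8a + 6b = -15 and -9a + 12b = 26.
Solving simultaneously gives a = 8, b = 49/6.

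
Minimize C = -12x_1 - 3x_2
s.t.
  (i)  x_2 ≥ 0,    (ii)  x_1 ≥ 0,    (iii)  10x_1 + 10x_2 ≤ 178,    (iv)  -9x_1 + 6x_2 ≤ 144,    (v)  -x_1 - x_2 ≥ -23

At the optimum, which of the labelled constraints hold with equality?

Corner points and C = -12x_1 - 3x_2:
  (0, 0) → C = 0
  (89/5, 0) → C = -1068/5
  (0, 89/5) → C = -267/5

The minimum is at (89/5, 0). Substituting into each constraint, equality holds for (i) and (iii); the remaining constraints have slack.

(i) and (iii)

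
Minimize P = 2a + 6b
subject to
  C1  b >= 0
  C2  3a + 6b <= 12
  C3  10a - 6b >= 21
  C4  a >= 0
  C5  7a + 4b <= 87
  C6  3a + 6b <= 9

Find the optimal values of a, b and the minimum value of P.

Corner points and P = 2a + 6b:
  (21/10, 0) → P = 21/5
  (3, 0) → P = 6
  (30/13, 9/26) → P = 87/13

a = 21/10, b = 0, minimum P = 21/5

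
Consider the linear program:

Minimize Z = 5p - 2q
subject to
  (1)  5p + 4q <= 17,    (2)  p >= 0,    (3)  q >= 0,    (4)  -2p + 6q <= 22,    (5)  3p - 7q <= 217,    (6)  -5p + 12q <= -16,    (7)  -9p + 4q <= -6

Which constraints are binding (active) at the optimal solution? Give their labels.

Corner points and Z = 5p - 2q:
  (17/5, 0) → Z = 17
  (67/20, 1/16) → Z = 133/8
  (16/5, 0) → Z = 16

The minimum is at (16/5, 0). Substituting into each constraint, equality holds for (3) and (6); the remaining constraints have slack.

(3) and (6)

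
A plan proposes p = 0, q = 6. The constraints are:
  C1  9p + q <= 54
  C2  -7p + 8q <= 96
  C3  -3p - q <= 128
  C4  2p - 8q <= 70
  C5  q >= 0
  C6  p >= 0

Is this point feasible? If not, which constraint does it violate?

C1: 6 ≤ 54 ✓
C2: 48 ≤ 96 ✓
C3: -6 ≤ 128 ✓
C4: -48 ≤ 70 ✓
C5: 6 ≥ 0 ✓
C6: 0 ≥ 0 ✓

feasible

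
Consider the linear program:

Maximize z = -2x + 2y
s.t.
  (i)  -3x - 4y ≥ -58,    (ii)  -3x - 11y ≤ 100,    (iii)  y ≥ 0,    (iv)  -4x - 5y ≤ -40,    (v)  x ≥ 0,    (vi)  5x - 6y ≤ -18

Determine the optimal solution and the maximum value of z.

x = 0, y = 29/2, maximum z = 29

Corner points and z = -2x + 2y:
  (0, 29/2) → z = 29
  (138/19, 172/19) → z = 68/19
  (0, 8) → z = 16
  (150/49, 272/49) → z = 244/49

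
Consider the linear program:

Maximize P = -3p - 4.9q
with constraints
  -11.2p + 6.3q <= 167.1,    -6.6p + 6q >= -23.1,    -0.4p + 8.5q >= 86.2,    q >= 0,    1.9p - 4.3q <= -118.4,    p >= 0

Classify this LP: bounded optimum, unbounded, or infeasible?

Corner points and P = -3p - 4.9q:
  (249/329, 9169/329) → P = -456751/3290
  (26991/566, 27511/566) → P = -2157769/5660
The feasible region has finitely many vertices and no improving ray; the maximum is -456751/3290 at (249/329, 9169/329).

bounded optimum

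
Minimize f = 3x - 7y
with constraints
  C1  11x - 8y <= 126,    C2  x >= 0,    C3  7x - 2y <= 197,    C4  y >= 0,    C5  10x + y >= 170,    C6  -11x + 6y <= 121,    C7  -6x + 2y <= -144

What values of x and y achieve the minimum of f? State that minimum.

Vertices and f = 3x - 7y:
  (662/17, 1285/34) → f = -5023/34
  (450/13, 414/13) → f = -1548/13
  (53, 87) → f = -450

x = 53, y = 87, minimum f = -450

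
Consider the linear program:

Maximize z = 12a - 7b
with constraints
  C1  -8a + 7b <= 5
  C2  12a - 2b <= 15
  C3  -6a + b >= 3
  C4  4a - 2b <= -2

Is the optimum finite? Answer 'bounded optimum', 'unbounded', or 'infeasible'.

unbounded

From the feasible point (-8/17, 3/17), moving in the direction (-2, -4) keeps every constraint satisfied while z increases without bound.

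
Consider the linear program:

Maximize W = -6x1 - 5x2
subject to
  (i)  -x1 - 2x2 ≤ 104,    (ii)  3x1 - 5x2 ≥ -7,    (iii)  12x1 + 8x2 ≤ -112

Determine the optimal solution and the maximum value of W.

Feasible corners and W = -6x1 - 5x2:
  (-534/11, -305/11) → W = 4729/11
  (38, -71) → W = 127
  (-22/3, -3) → W = 59

At the optimal vertex, -x1 - 2x2 = 104 and 3x1 - 5x2 = -7.
Solving simultaneously gives x1 = -534/11, x2 = -305/11.

x1 = -534/11, x2 = -305/11, maximum W = 4729/11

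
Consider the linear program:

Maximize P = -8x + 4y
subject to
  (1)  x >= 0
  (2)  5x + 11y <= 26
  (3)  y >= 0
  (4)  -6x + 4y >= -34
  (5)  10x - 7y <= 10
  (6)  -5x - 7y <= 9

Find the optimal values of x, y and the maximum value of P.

Extreme points and P = -8x + 4y:
  (0, 26/11) → P = 104/11
  (0, 0) → P = 0
  (292/145, 42/29) → P = -1496/145
  (1, 0) → P = -8

The optimum lies where x = 0 and 5x + 11y = 26.
Solving simultaneously gives x = 0, y = 26/11.

x = 0, y = 26/11, maximum P = 104/11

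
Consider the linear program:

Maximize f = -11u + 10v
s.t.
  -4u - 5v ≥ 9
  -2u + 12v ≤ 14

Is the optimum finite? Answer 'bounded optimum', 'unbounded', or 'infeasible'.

unbounded

From the feasible point (-89/29, 19/29), moving in the direction (-12, -2) keeps every constraint satisfied while f increases without bound.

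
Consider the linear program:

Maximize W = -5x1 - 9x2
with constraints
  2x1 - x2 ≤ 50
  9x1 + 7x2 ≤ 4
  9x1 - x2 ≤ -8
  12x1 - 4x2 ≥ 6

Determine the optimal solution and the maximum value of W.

Corner points and W = -5x1 - 9x2:
  (-58/7, -466/7) → W = 4484/7
  (-97/2, -147) → W = 3131/2
  (-19/12, -25/4) → W = 385/6

x1 = -97/2, x2 = -147, maximum W = 3131/2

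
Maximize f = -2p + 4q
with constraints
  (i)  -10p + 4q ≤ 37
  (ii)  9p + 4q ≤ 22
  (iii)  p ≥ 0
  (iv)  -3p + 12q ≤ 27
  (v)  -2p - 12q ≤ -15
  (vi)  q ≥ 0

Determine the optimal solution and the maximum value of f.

Corner points and f = -2p + 4q:
  (13/10, 103/40) → f = 77/10
  (51/25, 91/100) → f = -11/25
  (0, 9/4) → f = 9
  (0, 5/4) → f = 5

p = 0, q = 9/4, maximum f = 9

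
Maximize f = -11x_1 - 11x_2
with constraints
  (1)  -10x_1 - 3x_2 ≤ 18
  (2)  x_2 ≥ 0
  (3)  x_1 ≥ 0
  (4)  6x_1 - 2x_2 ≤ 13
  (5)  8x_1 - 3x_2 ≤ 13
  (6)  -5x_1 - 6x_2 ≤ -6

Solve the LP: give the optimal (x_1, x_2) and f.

x_1 = 0, x_2 = 1, maximum f = -11

Corner points and f = -11x_1 - 11x_2:
  (13/8, 0) → f = -143/8
  (6/5, 0) → f = -66/5
  (0, 1) → f = -11
  (13/2, 13) → f = -429/2
The feasible region is unbounded (it extends along (0, 1), (1, 3)), but f strictly decreases along every unbounded feasible direction, so there is no improving ray and the maximum is attained at a vertex.

The binding constraints are x_1 = 0 and -5x_1 - 6x_2 = -6.
Solving simultaneously gives x_1 = 0, x_2 = 1.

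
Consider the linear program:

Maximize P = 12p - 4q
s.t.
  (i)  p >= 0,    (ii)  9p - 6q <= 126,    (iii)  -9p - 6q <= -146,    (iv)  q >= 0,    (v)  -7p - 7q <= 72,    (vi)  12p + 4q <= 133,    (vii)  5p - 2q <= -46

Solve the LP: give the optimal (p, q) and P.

p = 41/22, q = 1217/44, maximum P = -971/11

Vertices and P = 12p - 4q:
  (0, 73/3) → P = -292/3
  (0, 133/4) → P = -133
  (1/3, 143/6) → P = -274/3
  (41/22, 1217/44) → P = -971/11

The binding constraints are 12p + 4q = 133 and 5p - 2q = -46.
Solving simultaneously gives p = 41/22, q = 1217/44.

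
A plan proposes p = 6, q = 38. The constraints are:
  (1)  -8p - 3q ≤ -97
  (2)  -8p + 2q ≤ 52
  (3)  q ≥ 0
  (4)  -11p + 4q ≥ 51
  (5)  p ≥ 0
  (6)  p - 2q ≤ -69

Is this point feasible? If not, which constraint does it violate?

feasible

(1): -162 ≤ -97 ✓
(2): 28 ≤ 52 ✓
(3): 38 ≥ 0 ✓
(4): 86 ≥ 51 ✓
(5): 6 ≥ 0 ✓
(6): -70 ≤ -69 ✓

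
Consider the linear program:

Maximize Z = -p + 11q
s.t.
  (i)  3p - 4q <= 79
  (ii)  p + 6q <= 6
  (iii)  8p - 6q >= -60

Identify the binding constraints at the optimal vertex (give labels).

(ii) and (iii)

Feasible corners and Z = -p + 11q:
  (249/11, -61/22) → Z = -1169/22
  (-51, -58) → Z = -587
  (-6, 2) → Z = 28

The maximum is at (-6, 2). Substituting into each constraint, equality holds for (ii) and (iii); the remaining constraints have slack.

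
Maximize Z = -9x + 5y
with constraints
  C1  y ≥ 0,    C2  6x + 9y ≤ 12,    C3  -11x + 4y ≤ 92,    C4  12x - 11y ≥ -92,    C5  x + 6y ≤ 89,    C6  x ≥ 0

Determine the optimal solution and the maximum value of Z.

Vertices and Z = -9x + 5y:
  (2, 0) → Z = -18
  (0, 0) → Z = 0
  (0, 4/3) → Z = 20/3

The optimum lies where 6x + 9y = 12 and x = 0.
Solving simultaneously gives x = 0, y = 4/3.

x = 0, y = 4/3, maximum Z = 20/3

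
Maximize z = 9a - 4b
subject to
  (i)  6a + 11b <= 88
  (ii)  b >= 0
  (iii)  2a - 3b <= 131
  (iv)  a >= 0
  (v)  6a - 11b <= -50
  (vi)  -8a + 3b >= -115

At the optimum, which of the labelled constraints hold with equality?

Corner points and z = 9a - 4b:
  (0, 8) → z = -32
  (19/6, 69/11) → z = 75/22
  (0, 50/11) → z = -200/11

The maximum is at (19/6, 69/11). Substituting into each constraint, equality holds for (i) and (v); the remaining constraints have slack.

(i) and (v)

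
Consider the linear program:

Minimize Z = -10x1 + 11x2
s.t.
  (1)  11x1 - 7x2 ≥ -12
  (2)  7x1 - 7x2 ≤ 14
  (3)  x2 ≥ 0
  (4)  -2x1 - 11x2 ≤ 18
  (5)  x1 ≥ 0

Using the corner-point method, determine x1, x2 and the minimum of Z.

x1 = 2, x2 = 0, minimum Z = -20

Extreme points and Z = -10x1 + 11x2:
  (0, 12/7) → Z = 132/7
  (2, 0) → Z = -20
  (0, 0) → Z = 0
The feasible region is unbounded (it extends along (1, 1), (7, 11)), but Z strictly increases along every unbounded feasible direction, so there is no improving ray and the minimum is attained at a vertex.

The binding constraints are 7x1 - 7x2 = 14 and x2 = 0.
Solving simultaneously gives x1 = 2, x2 = 0.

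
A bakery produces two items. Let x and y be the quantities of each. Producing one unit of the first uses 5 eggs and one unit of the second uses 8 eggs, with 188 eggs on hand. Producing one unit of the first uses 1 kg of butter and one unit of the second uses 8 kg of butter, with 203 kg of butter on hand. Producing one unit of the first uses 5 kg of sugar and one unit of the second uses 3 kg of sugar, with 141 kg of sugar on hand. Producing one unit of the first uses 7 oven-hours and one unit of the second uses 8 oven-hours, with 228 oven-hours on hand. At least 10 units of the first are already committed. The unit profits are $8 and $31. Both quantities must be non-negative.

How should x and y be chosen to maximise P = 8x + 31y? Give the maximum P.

Extreme points and P = 8x + 31y:
  (141/5, 0) → P = 1128/5
  (10, 0) → P = 80
  (20, 11) → P = 501
  (10, 69/4) → P = 2459/4
  (444/19, 153/19) → P = 8295/19

The binding constraints are 5x + 8y = 188 and x = 10.
Solving simultaneously gives x = 10, y = 69/4.

x = 10, y = 69/4, maximum P = 2459/4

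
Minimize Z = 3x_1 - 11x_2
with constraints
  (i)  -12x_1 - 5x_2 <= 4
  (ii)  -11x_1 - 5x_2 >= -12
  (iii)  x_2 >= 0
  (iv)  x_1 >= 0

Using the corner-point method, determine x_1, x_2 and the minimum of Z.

Feasible corners and Z = 3x_1 - 11x_2:
  (12/11, 0) → Z = 36/11
  (0, 12/5) → Z = -132/5
  (0, 0) → Z = 0

The optimum lies where -11x_1 - 5x_2 = -12 and x_1 = 0.
Solving simultaneously gives x_1 = 0, x_2 = 12/5.

x_1 = 0, x_2 = 12/5, minimum Z = -132/5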